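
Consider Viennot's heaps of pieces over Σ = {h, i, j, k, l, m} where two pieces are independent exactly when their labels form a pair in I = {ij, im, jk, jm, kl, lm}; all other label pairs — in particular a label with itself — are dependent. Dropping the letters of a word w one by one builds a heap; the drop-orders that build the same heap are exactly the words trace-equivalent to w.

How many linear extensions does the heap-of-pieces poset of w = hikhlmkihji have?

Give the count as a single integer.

#0=h has no predecessor
#1=i depends on [0:h]
#2=k depends on [1:i]
#3=h depends on [2:k]
#4=l depends on [3:h]
#5=m depends on [3:h]
#6=k depends on [5:m]
#7=i depends on [4:l, 6:k]
#8=h depends on [7:i]
#9=j depends on [8:h]
#10=i depends on [8:h]
sources: [0:h]
N(rest) = Σ N(rest − s) over sources s of rest; N(one piece) = 1:
  size 1 → [9]=1  [10]=1
  size 2 → [9,10]=2
  size 3 → [8,9,10]=2
  size 4 → [7,8,9,10]=2
  size 5 → [4,7,8,9,10]=2  [6,7,8,9,10]=2
  size 6 → [4,6,7,8,9,10]=4  [5,6,7,8,9,10]=2
  size 7 → [4,5,6,7,8,9,10]=6
  size 8 → [3,4,5,6,7,8,9,10]=6
  size 9 → [2,3,4,5,6,7,8,9,10]=6
  first=0(h) contributes 6

6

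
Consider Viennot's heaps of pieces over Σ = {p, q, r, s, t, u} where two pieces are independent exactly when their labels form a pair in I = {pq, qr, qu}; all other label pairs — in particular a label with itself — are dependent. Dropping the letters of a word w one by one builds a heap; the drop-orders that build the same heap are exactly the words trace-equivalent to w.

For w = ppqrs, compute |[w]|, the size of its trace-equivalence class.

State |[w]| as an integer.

4

0(p) covers ∅
1(p) covers 0:p
2(q) covers ∅
3(r) covers 1:p
4(s) covers 2:q, 3:r
floor of heap: 0:p, 2:q
completions by unplaced set U, small U first (add the entries for U minus each lowest piece of U):
  |U|=1: {4}:1
  |U|=2: {2,4}:1  {3,4}:1
  |U|=3: {1,3,4}:1  {2,3,4}:2
  start at 0(p): 3
  start at 2(q): 1
sum over floor = 4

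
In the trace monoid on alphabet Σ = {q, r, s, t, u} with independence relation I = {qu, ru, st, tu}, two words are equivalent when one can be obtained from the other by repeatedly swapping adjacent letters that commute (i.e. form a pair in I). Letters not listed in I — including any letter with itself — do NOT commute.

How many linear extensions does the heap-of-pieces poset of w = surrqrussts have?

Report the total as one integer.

66

drop 0:s onto floor
drop 1:u onto {0:s}
drop 2:r onto {0:s}
drop 3:r onto {2:r}
drop 4:q onto {3:r}
drop 5:r onto {4:q}
drop 6:u onto {1:u}
drop 7:s onto {5:r, 6:u}
drop 8:s onto {7:s}
drop 9:t onto {5:r}
drop 10:s onto {8:s}
ground layer = {0:s}
drop-orders for the pieces not yet dropped (sum over which currently-grounded one goes next):
  1 to go: {9} 1  {10} 1
  2 to go: {8,10} 1  {9,10} 2
  3 to go: {7,8,10} 1  {8,9,10} 3
  4 to go: {6,7,8,10} 1  {7,8,9,10} 4
  5 to go: {1,6,7,8,10} 1  {5,7,8,9,10} 4  {6,7,8,9,10} 5
  6 to go: {1,6,7,8,9,10} 6  {4,5,7,8,9,10} 4  {5,6,7,8,9,10} 9
  7 to go: {1,5,6,7,8,9,10} 15  {3,4,5,7,8,9,10} 4  {4,5,6,7,8,9,10} 13
  8 to go: {1,4,5,6,7,8,9,10} 28  {2,3,4,5,7,8,9,10} 4  {3,4,5,6,7,8,9,10} 17
  9 to go: {1,3,4,5,6,7,8,9,10} 45  {2,3,4,5,6,7,8,9,10} 21
  if 0:s drops first: 66 orders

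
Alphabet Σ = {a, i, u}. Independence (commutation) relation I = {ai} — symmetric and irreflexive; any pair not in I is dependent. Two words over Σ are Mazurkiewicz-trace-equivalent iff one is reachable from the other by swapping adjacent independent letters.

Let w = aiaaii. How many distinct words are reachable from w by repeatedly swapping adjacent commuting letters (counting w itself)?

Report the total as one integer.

20

0(a) covers ∅
1(i) covers ∅
2(a) covers 0:a
3(a) covers 2:a
4(i) covers 1:i
5(i) covers 4:i
floor of heap: 0:a, 1:i
completions by unplaced set U, small U first (add the entries for U minus each lowest piece of U):
  |U|=1: {3}:1  {5}:1
  |U|=2: {2,3}:1  {3,5}:2  {4,5}:1
  |U|=3: {0,2,3}:1  {1,4,5}:1  {2,3,5}:3  {3,4,5}:3
  |U|=4: {0,2,3,5}:4  {1,3,4,5}:4  {2,3,4,5}:6
  start at 0(a): 10
  start at 1(i): 10
sum over floor = 20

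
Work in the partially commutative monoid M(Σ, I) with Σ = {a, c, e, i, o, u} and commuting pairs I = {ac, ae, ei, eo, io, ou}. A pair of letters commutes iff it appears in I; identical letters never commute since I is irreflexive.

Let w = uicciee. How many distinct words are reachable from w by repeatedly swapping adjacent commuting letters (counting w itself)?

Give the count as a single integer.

drop 0:u onto floor
drop 1:i onto {0:u}
drop 2:c onto {1:i}
drop 3:c onto {2:c}
drop 4:i onto {3:c}
drop 5:e onto {3:c}
drop 6:e onto {5:e}
ground layer = {0:u}
drop-orders for the pieces not yet dropped (sum over which currently-grounded one goes next):
  1 to go: {4} 1  {6} 1
  2 to go: {4,6} 2  {5,6} 1
  3 to go: {4,5,6} 3
  4 to go: {3,4,5,6} 3
  5 to go: {2,3,4,5,6} 3
  if 0:u drops first: 3 orders

3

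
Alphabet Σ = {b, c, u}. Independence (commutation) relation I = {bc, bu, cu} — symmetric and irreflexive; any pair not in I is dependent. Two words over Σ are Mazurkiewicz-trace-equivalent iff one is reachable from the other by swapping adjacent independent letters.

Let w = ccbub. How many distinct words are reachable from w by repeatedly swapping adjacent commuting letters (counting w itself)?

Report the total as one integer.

#0=c has no predecessor
#1=c depends on [0:c]
#2=b has no predecessor
#3=u has no predecessor
#4=b depends on [2:b]
sources: [0:c, 2:b, 3:u]
N(rest) = Σ N(rest − s) over sources s of rest; N(one piece) = 1:
  size 1 → [1]=1  [3]=1  [4]=1
  size 2 → [0,1]=1  [1,3]=2  [1,4]=2  [2,4]=1  [3,4]=2
  size 3 → [0,1,3]=3  [0,1,4]=3  [1,2,4]=3  [1,3,4]=6  [2,3,4]=3
  first=0(c) contributes 12
  first=2(b) contributes 12
  first=3(u) contributes 6
|[w]| = 30

30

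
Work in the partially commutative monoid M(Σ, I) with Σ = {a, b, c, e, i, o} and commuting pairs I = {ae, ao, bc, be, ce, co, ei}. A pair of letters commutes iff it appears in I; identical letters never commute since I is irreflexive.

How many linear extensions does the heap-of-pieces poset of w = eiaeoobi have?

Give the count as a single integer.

12

#0=e has no predecessor
#1=i has no predecessor
#2=a depends on [1:i]
#3=e depends on [0:e]
#4=o depends on [1:i, 3:e]
#5=o depends on [4:o]
#6=b depends on [2:a, 5:o]
#7=i depends on [6:b]
sources: [0:e, 1:i]
N(rest) = Σ N(rest − s) over sources s of rest; N(one piece) = 1:
  size 1 → [7]=1
  size 2 → [6,7]=1
  size 3 → [2,6,7]=1  [5,6,7]=1
  size 4 → [2,5,6,7]=2  [4,5,6,7]=1
  size 5 → [2,4,5,6,7]=3  [3,4,5,6,7]=1
  size 6 → [0,3,4,5,6,7]=1  [1,2,4,5,6,7]=3  [2,3,4,5,6,7]=4
  first=0(e) contributes 7
  first=1(i) contributes 5
|[w]| = 12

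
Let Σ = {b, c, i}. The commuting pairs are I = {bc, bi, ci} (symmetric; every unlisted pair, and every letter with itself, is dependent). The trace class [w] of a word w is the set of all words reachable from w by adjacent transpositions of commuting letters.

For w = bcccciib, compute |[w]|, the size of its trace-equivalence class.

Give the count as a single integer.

420

drop 0:b onto floor
drop 1:c onto floor
drop 2:c onto {1:c}
drop 3:c onto {2:c}
drop 4:c onto {3:c}
drop 5:i onto floor
drop 6:i onto {5:i}
drop 7:b onto {0:b}
ground layer = {0:b, 1:c, 5:i}
drop-orders for the pieces not yet dropped (sum over which currently-grounded one goes next):
  1 to go: {4} 1  {6} 1  {7} 1
  2 to go: {0,7} 1  {3,4} 1  {4,6} 2  {4,7} 2  {5,6} 1  {6,7} 2
  3 to go: {0,4,7} 3  {0,6,7} 3  {2,3,4} 1  {3,4,6} 3  {3,4,7} 3  {4,5,6} 3  {4,6,7} 6  {5,6,7} 3
  4 to go: {0,3,4,7} 6  {0,4,6,7} 12  {0,5,6,7} 6  {1,2,3,4} 1  {2,3,4,6} 4  {2,3,4,7} 4  {3,4,5,6} 6  {3,4,6,7} 12  {4,5,6,7} 12
  5 to go: {0,2,3,4,7} 10  {0,3,4,6,7} 30  {0,4,5,6,7} 30  {1,2,3,4,6} 5  {1,2,3,4,7} 5  {2,3,4,5,6} 10  {2,3,4,6,7} 20  {3,4,5,6,7} 30
  6 to go: {0,1,2,3,4,7} 15  {0,2,3,4,6,7} 60  {0,3,4,5,6,7} 90  {1,2,3,4,5,6} 15  {1,2,3,4,6,7} 30  {2,3,4,5,6,7} 60
  if 0:b drops first: 105 orders
  if 1:c drops first: 210 orders
  if 5:i drops first: 105 orders
heap linearizations: 420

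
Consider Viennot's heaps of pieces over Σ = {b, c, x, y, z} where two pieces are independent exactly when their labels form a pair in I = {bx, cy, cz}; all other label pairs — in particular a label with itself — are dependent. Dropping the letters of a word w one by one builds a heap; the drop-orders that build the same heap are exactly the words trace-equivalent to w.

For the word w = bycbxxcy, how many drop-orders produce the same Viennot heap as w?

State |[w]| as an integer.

piece 0:b — minimal
piece 1:y rests on {0:b}
piece 2:c rests on {0:b}
piece 3:b rests on {1:y, 2:c}
piece 4:x rests on {1:y, 2:c}
piece 5:x rests on {4:x}
piece 6:c rests on {3:b, 5:x}
piece 7:y rests on {3:b, 5:x}
minimal pieces: {0:b}
ways to finish when only these pieces remain (= sum over removing one remaining piece with nothing left below it):
  1 left: {6}→1  {7}→1
  2 left: {6,7}→2
  3 left: {3,6,7}→2  {5,6,7}→2
  4 left: {3,5,6,7}→4  {4,5,6,7}→2
  5 left: {3,4,5,6,7}→6
  6 left: {1,3,4,5,6,7}→6  {2,3,4,5,6,7}→6
  placing 0:b first → 12 extensions

12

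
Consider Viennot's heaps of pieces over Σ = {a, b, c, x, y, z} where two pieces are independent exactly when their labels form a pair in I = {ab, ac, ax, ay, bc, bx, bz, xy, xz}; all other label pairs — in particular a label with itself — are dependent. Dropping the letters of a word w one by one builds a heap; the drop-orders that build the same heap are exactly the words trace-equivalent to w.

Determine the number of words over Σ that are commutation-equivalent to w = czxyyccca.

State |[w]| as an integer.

0(c) covers ∅
1(z) covers 0:c
2(x) covers 0:c
3(y) covers 1:z
4(y) covers 3:y
5(c) covers 2:x, 4:y
6(c) covers 5:c
7(c) covers 6:c
8(a) covers 1:z
floor of heap: 0:c
completions by unplaced set U, small U first (add the entries for U minus each lowest piece of U):
  |U|=1: {7}:1  {8}:1
  |U|=2: {6,7}:1  {7,8}:2
  |U|=3: {5,6,7}:1  {6,7,8}:3
  |U|=4: {2,5,6,7}:1  {4,5,6,7}:1  {5,6,7,8}:4
  |U|=5: {2,4,5,6,7}:2  {2,5,6,7,8}:5  {3,4,5,6,7}:1  {4,5,6,7,8}:5
  |U|=6: {2,3,4,5,6,7}:3  {2,4,5,6,7,8}:12  {3,4,5,6,7,8}:6
  |U|=7: {1,3,4,5,6,7,8}:6  {2,3,4,5,6,7,8}:21
  start at 0(c): 27

27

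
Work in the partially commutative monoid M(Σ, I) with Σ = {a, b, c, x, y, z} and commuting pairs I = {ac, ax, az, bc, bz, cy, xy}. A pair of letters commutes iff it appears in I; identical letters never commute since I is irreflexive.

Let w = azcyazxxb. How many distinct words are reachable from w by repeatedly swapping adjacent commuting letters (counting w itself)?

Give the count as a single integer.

piece 0:a — minimal
piece 1:z — minimal
piece 2:c rests on {1:z}
piece 3:y rests on {0:a, 1:z}
piece 4:a rests on {3:y}
piece 5:z rests on {2:c, 3:y}
piece 6:x rests on {5:z}
piece 7:x rests on {6:x}
piece 8:b rests on {4:a, 7:x}
minimal pieces: {0:a, 1:z}
ways to finish when only these pieces remain (= sum over removing one remaining piece with nothing left below it):
  1 left: {8}→1
  2 left: {4,8}→1  {7,8}→1
  3 left: {4,7,8}→2  {6,7,8}→1
  4 left: {4,6,7,8}→3  {5,6,7,8}→1
  5 left: {2,5,6,7,8}→1  {4,5,6,7,8}→4
  6 left: {2,4,5,6,7,8}→5  {3,4,5,6,7,8}→4
  7 left: {0,3,4,5,6,7,8}→4  {2,3,4,5,6,7,8}→9
  placing 0:a first → 9 extensions
  placing 1:z first → 13 extensions
total linear extensions = 22

22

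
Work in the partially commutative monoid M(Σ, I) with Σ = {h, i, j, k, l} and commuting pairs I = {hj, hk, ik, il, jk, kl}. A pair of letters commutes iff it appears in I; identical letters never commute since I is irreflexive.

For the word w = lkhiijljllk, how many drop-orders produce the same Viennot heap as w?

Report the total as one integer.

#0=l has no predecessor
#1=k has no predecessor
#2=h depends on [0:l]
#3=i depends on [2:h]
#4=i depends on [3:i]
#5=j depends on [4:i]
#6=l depends on [5:j]
#7=j depends on [6:l]
#8=l depends on [7:j]
#9=l depends on [8:l]
#10=k depends on [1:k]
sources: [0:l, 1:k]
N(rest) = Σ N(rest − s) over sources s of rest; N(one piece) = 1:
  size 1 → [9]=1  [10]=1
  size 2 → [1,10]=1  [8,9]=1  [9,10]=2
  size 3 → [1,9,10]=3  [7,8,9]=1  [8,9,10]=3
  size 4 → [1,8,9,10]=6  [6,7,8,9]=1  [7,8,9,10]=4
  size 5 → [1,7,8,9,10]=10  [5,6,7,8,9]=1  [6,7,8,9,10]=5
  size 6 → [1,6,7,8,9,10]=15  [4,5,6,7,8,9]=1  [5,6,7,8,9,10]=6
  size 7 → [1,5,6,7,8,9,10]=21  [3,4,5,6,7,8,9]=1  [4,5,6,7,8,9,10]=7
  size 8 → [1,4,5,6,7,8,9,10]=28  [2,3,4,5,6,7,8,9]=1  [3,4,5,6,7,8,9,10]=8
  size 9 → [0,2,3,4,5,6,7,8,9]=1  [1,3,4,5,6,7,8,9,10]=36  [2,3,4,5,6,7,8,9,10]=9
  first=0(l) contributes 45
  first=1(k) contributes 10
|[w]| = 55

55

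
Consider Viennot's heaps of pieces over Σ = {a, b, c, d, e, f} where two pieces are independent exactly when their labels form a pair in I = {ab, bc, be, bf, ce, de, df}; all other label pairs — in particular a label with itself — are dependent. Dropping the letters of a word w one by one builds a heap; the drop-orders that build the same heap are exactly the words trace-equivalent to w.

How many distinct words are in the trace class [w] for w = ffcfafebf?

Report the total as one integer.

9

#0=f has no predecessor
#1=f depends on [0:f]
#2=c depends on [1:f]
#3=f depends on [2:c]
#4=a depends on [3:f]
#5=f depends on [4:a]
#6=e depends on [5:f]
#7=b has no predecessor
#8=f depends on [6:e]
sources: [0:f, 7:b]
N(rest) = Σ N(rest − s) over sources s of rest; N(one piece) = 1:
  size 1 → [7]=1  [8]=1
  size 2 → [6,8]=1  [7,8]=2
  size 3 → [5,6,8]=1  [6,7,8]=3
  size 4 → [4,5,6,8]=1  [5,6,7,8]=4
  size 5 → [3,4,5,6,8]=1  [4,5,6,7,8]=5
  size 6 → [2,3,4,5,6,8]=1  [3,4,5,6,7,8]=6
  size 7 → [1,2,3,4,5,6,8]=1  [2,3,4,5,6,7,8]=7
  first=0(f) contributes 8
  first=7(b) contributes 1
|[w]| = 9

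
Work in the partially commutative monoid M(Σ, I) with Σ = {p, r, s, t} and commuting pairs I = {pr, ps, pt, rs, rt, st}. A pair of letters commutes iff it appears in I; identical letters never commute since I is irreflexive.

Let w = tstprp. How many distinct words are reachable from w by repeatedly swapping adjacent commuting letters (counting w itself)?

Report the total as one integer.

drop 0:t onto floor
drop 1:s onto floor
drop 2:t onto {0:t}
drop 3:p onto floor
drop 4:r onto floor
drop 5:p onto {3:p}
ground layer = {0:t, 1:s, 3:p, 4:r}
drop-orders for the pieces not yet dropped (sum over which currently-grounded one goes next):
  1 to go: {1} 1  {2} 1  {4} 1  {5} 1
  2 to go: {0,2} 1  {1,2} 2  {1,4} 2  {1,5} 2  {2,4} 2  {2,5} 2  {3,5} 1  {4,5} 2
  3 to go: {0,1,2} 3  {0,2,4} 3  {0,2,5} 3  {1,2,4} 6  {1,2,5} 6  {1,3,5} 3  {1,4,5} 6  {2,3,5} 3  {2,4,5} 6  {3,4,5} 3
  4 to go: {0,1,2,4} 12  {0,1,2,5} 12  {0,2,3,5} 6  {0,2,4,5} 12  {1,2,3,5} 12  {1,2,4,5} 24  {1,3,4,5} 12  {2,3,4,5} 12
  if 0:t drops first: 60 orders
  if 1:s drops first: 30 orders
  if 3:p drops first: 60 orders
  if 4:r drops first: 30 orders
heap linearizations: 180

180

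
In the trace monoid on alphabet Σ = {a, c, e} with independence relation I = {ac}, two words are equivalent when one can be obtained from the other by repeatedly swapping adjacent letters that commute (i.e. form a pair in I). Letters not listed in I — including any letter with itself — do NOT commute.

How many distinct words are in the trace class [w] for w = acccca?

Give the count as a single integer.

15

0(a) covers ∅
1(c) covers ∅
2(c) covers 1:c
3(c) covers 2:c
4(c) covers 3:c
5(a) covers 0:a
floor of heap: 0:a, 1:c
completions by unplaced set U, small U first (add the entries for U minus each lowest piece of U):
  |U|=1: {4}:1  {5}:1
  |U|=2: {0,5}:1  {3,4}:1  {4,5}:2
  |U|=3: {0,4,5}:3  {2,3,4}:1  {3,4,5}:3
  |U|=4: {0,3,4,5}:6  {1,2,3,4}:1  {2,3,4,5}:4
  start at 0(a): 5
  start at 1(c): 10
sum over floor = 15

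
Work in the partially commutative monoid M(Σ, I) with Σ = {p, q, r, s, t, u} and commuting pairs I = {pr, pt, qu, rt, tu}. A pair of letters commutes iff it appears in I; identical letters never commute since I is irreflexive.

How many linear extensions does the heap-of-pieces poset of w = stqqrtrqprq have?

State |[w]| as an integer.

6

drop 0:s onto floor
drop 1:t onto {0:s}
drop 2:q onto {1:t}
drop 3:q onto {2:q}
drop 4:r onto {3:q}
drop 5:t onto {3:q}
drop 6:r onto {4:r}
drop 7:q onto {5:t, 6:r}
drop 8:p onto {7:q}
drop 9:r onto {7:q}
drop 10:q onto {8:p, 9:r}
ground layer = {0:s}
drop-orders for the pieces not yet dropped (sum over which currently-grounded one goes next):
  1 to go: {10} 1
  2 to go: {8,10} 1  {9,10} 1
  3 to go: {8,9,10} 2
  4 to go: {7,8,9,10} 2
  5 to go: {5,7,8,9,10} 2  {6,7,8,9,10} 2
  6 to go: {4,6,7,8,9,10} 2  {5,6,7,8,9,10} 4
  7 to go: {4,5,6,7,8,9,10} 6
  8 to go: {3,4,5,6,7,8,9,10} 6
  9 to go: {2,3,4,5,6,7,8,9,10} 6
  if 0:s drops first: 6 orders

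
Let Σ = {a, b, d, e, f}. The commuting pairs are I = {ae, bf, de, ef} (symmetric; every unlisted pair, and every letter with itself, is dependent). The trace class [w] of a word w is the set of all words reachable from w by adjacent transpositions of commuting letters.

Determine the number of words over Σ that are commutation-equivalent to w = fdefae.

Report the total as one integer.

15

#0=f has no predecessor
#1=d depends on [0:f]
#2=e has no predecessor
#3=f depends on [1:d]
#4=a depends on [3:f]
#5=e depends on [2:e]
sources: [0:f, 2:e]
N(rest) = Σ N(rest − s) over sources s of rest; N(one piece) = 1:
  size 1 → [4]=1  [5]=1
  size 2 → [2,5]=1  [3,4]=1  [4,5]=2
  size 3 → [1,3,4]=1  [2,4,5]=3  [3,4,5]=3
  size 4 → [0,1,3,4]=1  [1,3,4,5]=4  [2,3,4,5]=6
  first=0(f) contributes 10
  first=2(e) contributes 5
|[w]| = 15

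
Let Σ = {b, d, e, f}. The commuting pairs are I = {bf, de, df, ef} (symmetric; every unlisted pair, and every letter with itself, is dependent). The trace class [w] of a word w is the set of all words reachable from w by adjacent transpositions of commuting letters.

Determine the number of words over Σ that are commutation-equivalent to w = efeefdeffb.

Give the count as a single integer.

drop 0:e onto floor
drop 1:f onto floor
drop 2:e onto {0:e}
drop 3:e onto {2:e}
drop 4:f onto {1:f}
drop 5:d onto floor
drop 6:e onto {3:e}
drop 7:f onto {4:f}
drop 8:f onto {7:f}
drop 9:b onto {5:d, 6:e}
ground layer = {0:e, 1:f, 5:d}
drop-orders for the pieces not yet dropped (sum over which currently-grounded one goes next):
  1 to go: {8} 1  {9} 1
  2 to go: {5,9} 1  {6,9} 1  {7,8} 1  {8,9} 2
  3 to go: {3,6,9} 1  {4,7,8} 1  {5,6,9} 2  {5,8,9} 3  {6,8,9} 3  {7,8,9} 3
  4 to go: {1,4,7,8} 1  {2,3,6,9} 1  {3,5,6,9} 3  {3,6,8,9} 4  {4,7,8,9} 4  {5,6,8,9} 8  {5,7,8,9} 6  {6,7,8,9} 6
  5 to go: {0,2,3,6,9} 1  {1,4,7,8,9} 5  {2,3,5,6,9} 4  {2,3,6,8,9} 5  {3,5,6,8,9} 15  {3,6,7,8,9} 10  {4,5,7,8,9} 10  {4,6,7,8,9} 10  {5,6,7,8,9} 20
  6 to go: {0,2,3,5,6,9} 5  {0,2,3,6,8,9} 6  {1,4,5,7,8,9} 15  {1,4,6,7,8,9} 15  {2,3,5,6,8,9} 24  {2,3,6,7,8,9} 15  {3,4,6,7,8,9} 20  {3,5,6,7,8,9} 45  {4,5,6,7,8,9} 40
  7 to go: {0,2,3,5,6,8,9} 35  {0,2,3,6,7,8,9} 21  {1,3,4,6,7,8,9} 35  {1,4,5,6,7,8,9} 70  {2,3,4,6,7,8,9} 35  {2,3,5,6,7,8,9} 84  {3,4,5,6,7,8,9} 105
  8 to go: {0,2,3,4,6,7,8,9} 56  {0,2,3,5,6,7,8,9} 140  {1,2,3,4,6,7,8,9} 70  {1,3,4,5,6,7,8,9} 210  {2,3,4,5,6,7,8,9} 224
  if 0:e drops first: 504 orders
  if 1:f drops first: 420 orders
  if 5:d drops first: 126 orders
heap linearizations: 1050

1050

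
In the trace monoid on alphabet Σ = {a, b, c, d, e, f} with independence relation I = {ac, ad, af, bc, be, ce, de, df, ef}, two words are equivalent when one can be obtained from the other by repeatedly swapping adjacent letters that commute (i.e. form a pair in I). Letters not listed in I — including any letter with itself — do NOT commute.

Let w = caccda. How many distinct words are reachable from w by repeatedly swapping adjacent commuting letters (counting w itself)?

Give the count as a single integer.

15

drop 0:c onto floor
drop 1:a onto floor
drop 2:c onto {0:c}
drop 3:c onto {2:c}
drop 4:d onto {3:c}
drop 5:a onto {1:a}
ground layer = {0:c, 1:a}
drop-orders for the pieces not yet dropped (sum over which currently-grounded one goes next):
  1 to go: {4} 1  {5} 1
  2 to go: {1,5} 1  {3,4} 1  {4,5} 2
  3 to go: {1,4,5} 3  {2,3,4} 1  {3,4,5} 3
  4 to go: {0,2,3,4} 1  {1,3,4,5} 6  {2,3,4,5} 4
  if 0:c drops first: 10 orders
  if 1:a drops first: 5 orders
heap linearizations: 15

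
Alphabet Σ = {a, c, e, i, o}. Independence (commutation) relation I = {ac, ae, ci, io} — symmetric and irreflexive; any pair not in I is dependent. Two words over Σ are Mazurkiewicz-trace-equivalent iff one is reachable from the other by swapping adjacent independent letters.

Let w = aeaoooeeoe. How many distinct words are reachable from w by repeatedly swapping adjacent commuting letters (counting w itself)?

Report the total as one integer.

3

#0=a has no predecessor
#1=e has no predecessor
#2=a depends on [0:a]
#3=o depends on [1:e, 2:a]
#4=o depends on [3:o]
#5=o depends on [4:o]
#6=e depends on [5:o]
#7=e depends on [6:e]
#8=o depends on [7:e]
#9=e depends on [8:o]
sources: [0:a, 1:e]
N(rest) = Σ N(rest − s) over sources s of rest; N(one piece) = 1:
  size 1 → [9]=1
  size 2 → [8,9]=1
  size 3 → [7,8,9]=1
  size 4 → [6,7,8,9]=1
  size 5 → [5,6,7,8,9]=1
  size 6 → [4,5,6,7,8,9]=1
  size 7 → [3,4,5,6,7,8,9]=1
  size 8 → [1,3,4,5,6,7,8,9]=1  [2,3,4,5,6,7,8,9]=1
  first=0(a) contributes 2
  first=1(e) contributes 1
|[w]| = 3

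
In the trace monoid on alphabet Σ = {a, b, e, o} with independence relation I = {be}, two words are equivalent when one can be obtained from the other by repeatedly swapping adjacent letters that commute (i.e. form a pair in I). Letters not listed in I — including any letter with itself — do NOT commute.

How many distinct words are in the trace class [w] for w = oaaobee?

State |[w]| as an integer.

#0=o has no predecessor
#1=a depends on [0:o]
#2=a depends on [1:a]
#3=o depends on [2:a]
#4=b depends on [3:o]
#5=e depends on [3:o]
#6=e depends on [5:e]
sources: [0:o]
N(rest) = Σ N(rest − s) over sources s of rest; N(one piece) = 1:
  size 1 → [4]=1  [6]=1
  size 2 → [4,6]=2  [5,6]=1
  size 3 → [4,5,6]=3
  size 4 → [3,4,5,6]=3
  size 5 → [2,3,4,5,6]=3
  first=0(o) contributes 3

3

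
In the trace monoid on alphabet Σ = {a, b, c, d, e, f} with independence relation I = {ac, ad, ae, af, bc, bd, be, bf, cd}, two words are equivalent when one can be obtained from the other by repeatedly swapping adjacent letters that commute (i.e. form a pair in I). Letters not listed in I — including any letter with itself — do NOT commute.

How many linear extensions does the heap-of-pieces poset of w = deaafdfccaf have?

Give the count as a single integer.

165

drop 0:d onto floor
drop 1:e onto {0:d}
drop 2:a onto floor
drop 3:a onto {2:a}
drop 4:f onto {1:e}
drop 5:d onto {4:f}
drop 6:f onto {5:d}
drop 7:c onto {6:f}
drop 8:c onto {7:c}
drop 9:a onto {3:a}
drop 10:f onto {8:c}
ground layer = {0:d, 2:a}
drop-orders for the pieces not yet dropped (sum over which currently-grounded one goes next):
  1 to go: {9} 1  {10} 1
  2 to go: {3,9} 1  {8,10} 1  {9,10} 2
  3 to go: {2,3,9} 1  {3,9,10} 3  {7,8,10} 1  {8,9,10} 3
  4 to go: {2,3,9,10} 4  {3,8,9,10} 6  {6,7,8,10} 1  {7,8,9,10} 4
  5 to go: {2,3,8,9,10} 10  {3,7,8,9,10} 10  {5,6,7,8,10} 1  {6,7,8,9,10} 5
  6 to go: {2,3,7,8,9,10} 20  {3,6,7,8,9,10} 15  {4,5,6,7,8,10} 1  {5,6,7,8,9,10} 6
  7 to go: {1,4,5,6,7,8,10} 1  {2,3,6,7,8,9,10} 35  {3,5,6,7,8,9,10} 21  {4,5,6,7,8,9,10} 7
  8 to go: {0,1,4,5,6,7,8,10} 1  {1,4,5,6,7,8,9,10} 8  {2,3,5,6,7,8,9,10} 56  {3,4,5,6,7,8,9,10} 28
  9 to go: {0,1,4,5,6,7,8,9,10} 9  {1,3,4,5,6,7,8,9,10} 36  {2,3,4,5,6,7,8,9,10} 84
  if 0:d drops first: 120 orders
  if 2:a drops first: 45 orders
heap linearizations: 165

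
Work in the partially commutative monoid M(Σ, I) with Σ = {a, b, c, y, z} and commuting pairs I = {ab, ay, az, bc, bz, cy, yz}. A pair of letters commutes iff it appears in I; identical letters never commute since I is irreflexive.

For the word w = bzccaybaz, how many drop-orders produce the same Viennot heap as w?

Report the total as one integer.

0(b) covers ∅
1(z) covers ∅
2(c) covers 1:z
3(c) covers 2:c
4(a) covers 3:c
5(y) covers 0:b
6(b) covers 5:y
7(a) covers 4:a
8(z) covers 3:c
floor of heap: 0:b, 1:z
completions by unplaced set U, small U first (add the entries for U minus each lowest piece of U):
  |U|=1: {6}:1  {7}:1  {8}:1
  |U|=2: {4,7}:1  {5,6}:1  {6,7}:2  {6,8}:2  {7,8}:2
  |U|=3: {0,5,6}:1  {4,6,7}:3  {4,7,8}:3  {5,6,7}:3  {5,6,8}:3  {6,7,8}:6
  |U|=4: {0,5,6,7}:4  {0,5,6,8}:4  {3,4,7,8}:3  {4,5,6,7}:6  {4,6,7,8}:12  {5,6,7,8}:12
  |U|=5: {0,4,5,6,7}:10  {0,5,6,7,8}:20  {2,3,4,7,8}:3  {3,4,6,7,8}:15  {4,5,6,7,8}:30
  |U|=6: {0,4,5,6,7,8}:60  {1,2,3,4,7,8}:3  {2,3,4,6,7,8}:18  {3,4,5,6,7,8}:45
  |U|=7: {0,3,4,5,6,7,8}:105  {1,2,3,4,6,7,8}:21  {2,3,4,5,6,7,8}:63
  start at 0(b): 84
  start at 1(z): 168
sum over floor = 252

252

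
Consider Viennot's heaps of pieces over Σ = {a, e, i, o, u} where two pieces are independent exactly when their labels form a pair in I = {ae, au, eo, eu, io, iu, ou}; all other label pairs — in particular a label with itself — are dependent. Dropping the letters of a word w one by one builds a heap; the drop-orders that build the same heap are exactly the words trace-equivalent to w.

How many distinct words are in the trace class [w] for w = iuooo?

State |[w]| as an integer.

20

piece 0:i — minimal
piece 1:u — minimal
piece 2:o — minimal
piece 3:o rests on {2:o}
piece 4:o rests on {3:o}
minimal pieces: {0:i, 1:u, 2:o}
ways to finish when only these pieces remain (= sum over removing one remaining piece with nothing left below it):
  1 left: {0}→1  {1}→1  {4}→1
  2 left: {0,1}→2  {0,4}→2  {1,4}→2  {3,4}→1
  3 left: {0,1,4}→6  {0,3,4}→3  {1,3,4}→3  {2,3,4}→1
  placing 0:i first → 4 extensions
  placing 1:u first → 4 extensions
  placing 2:o first → 12 extensions
total linear extensions = 20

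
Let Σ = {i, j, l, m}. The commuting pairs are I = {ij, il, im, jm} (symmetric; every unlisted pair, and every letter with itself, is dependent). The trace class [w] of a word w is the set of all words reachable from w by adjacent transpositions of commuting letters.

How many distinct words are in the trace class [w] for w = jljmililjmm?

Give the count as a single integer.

0(j) covers ∅
1(l) covers 0:j
2(j) covers 1:l
3(m) covers 1:l
4(i) covers ∅
5(l) covers 2:j, 3:m
6(i) covers 4:i
7(l) covers 5:l
8(j) covers 7:l
9(m) covers 7:l
10(m) covers 9:m
floor of heap: 0:j, 4:i
completions by unplaced set U, small U first (add the entries for U minus each lowest piece of U):
  |U|=1: {6}:1  {8}:1  {10}:1
  |U|=2: {4,6}:1  {6,8}:2  {6,10}:2  {8,10}:2  {9,10}:1
  |U|=3: {4,6,8}:3  {4,6,10}:3  {6,8,10}:6  {6,9,10}:3  {8,9,10}:3
  |U|=4: {4,6,8,10}:12  {4,6,9,10}:6  {6,8,9,10}:12  {7,8,9,10}:3
  |U|=5: {4,6,8,9,10}:30  {5,7,8,9,10}:3  {6,7,8,9,10}:15
  |U|=6: {2,5,7,8,9,10}:3  {3,5,7,8,9,10}:3  {4,6,7,8,9,10}:45  {5,6,7,8,9,10}:18
  |U|=7: {2,3,5,7,8,9,10}:6  {2,5,6,7,8,9,10}:21  {3,5,6,7,8,9,10}:21  {4,5,6,7,8,9,10}:63
  |U|=8: {1,2,3,5,7,8,9,10}:6  {2,3,5,6,7,8,9,10}:48  {2,4,5,6,7,8,9,10}:84  {3,4,5,6,7,8,9,10}:84
  |U|=9: {0,1,2,3,5,7,8,9,10}:6  {1,2,3,5,6,7,8,9,10}:54  {2,3,4,5,6,7,8,9,10}:216
  start at 0(j): 270
  start at 4(i): 60
sum over floor = 330

330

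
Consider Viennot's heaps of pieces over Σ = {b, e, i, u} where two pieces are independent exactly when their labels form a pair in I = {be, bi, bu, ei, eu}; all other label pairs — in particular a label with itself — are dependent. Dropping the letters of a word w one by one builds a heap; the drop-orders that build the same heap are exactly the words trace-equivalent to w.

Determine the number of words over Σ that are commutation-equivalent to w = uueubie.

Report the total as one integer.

drop 0:u onto floor
drop 1:u onto {0:u}
drop 2:e onto floor
drop 3:u onto {1:u}
drop 4:b onto floor
drop 5:i onto {3:u}
drop 6:e onto {2:e}
ground layer = {0:u, 2:e, 4:b}
drop-orders for the pieces not yet dropped (sum over which currently-grounded one goes next):
  1 to go: {4} 1  {5} 1  {6} 1
  2 to go: {2,6} 1  {3,5} 1  {4,5} 2  {4,6} 2  {5,6} 2
  3 to go: {1,3,5} 1  {2,4,6} 3  {2,5,6} 3  {3,4,5} 3  {3,5,6} 3  {4,5,6} 6
  4 to go: {0,1,3,5} 1  {1,3,4,5} 4  {1,3,5,6} 4  {2,3,5,6} 6  {2,4,5,6} 12  {3,4,5,6} 12
  5 to go: {0,1,3,4,5} 5  {0,1,3,5,6} 5  {1,2,3,5,6} 10  {1,3,4,5,6} 20  {2,3,4,5,6} 30
  if 0:u drops first: 60 orders
  if 2:e drops first: 30 orders
  if 4:b drops first: 15 orders
heap linearizations: 105

105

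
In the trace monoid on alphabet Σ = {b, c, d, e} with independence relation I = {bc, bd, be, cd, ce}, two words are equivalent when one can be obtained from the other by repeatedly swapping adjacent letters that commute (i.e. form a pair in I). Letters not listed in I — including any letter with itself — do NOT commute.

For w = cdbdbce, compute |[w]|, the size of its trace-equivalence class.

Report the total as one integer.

piece 0:c — minimal
piece 1:d — minimal
piece 2:b — minimal
piece 3:d rests on {1:d}
piece 4:b rests on {2:b}
piece 5:c rests on {0:c}
piece 6:e rests on {3:d}
minimal pieces: {0:c, 1:d, 2:b}
ways to finish when only these pieces remain (= sum over removing one remaining piece with nothing left below it):
  1 left: {4}→1  {5}→1  {6}→1
  2 left: {0,5}→1  {2,4}→1  {3,6}→1  {4,5}→2  {4,6}→2  {5,6}→2
  3 left: {0,4,5}→3  {0,5,6}→3  {1,3,6}→1  {2,4,5}→3  {2,4,6}→3  {3,4,6}→3  {3,5,6}→3  {4,5,6}→6
  4 left: {0,2,4,5}→6  {0,3,5,6}→6  {0,4,5,6}→12  {1,3,4,6}→4  {1,3,5,6}→4  {2,3,4,6}→6  {2,4,5,6}→12  {3,4,5,6}→12
  5 left: {0,1,3,5,6}→10  {0,2,4,5,6}→30  {0,3,4,5,6}→30  {1,2,3,4,6}→10  {1,3,4,5,6}→20  {2,3,4,5,6}→30
  placing 0:c first → 60 extensions
  placing 1:d first → 90 extensions
  placing 2:b first → 60 extensions
total linear extensions = 210

210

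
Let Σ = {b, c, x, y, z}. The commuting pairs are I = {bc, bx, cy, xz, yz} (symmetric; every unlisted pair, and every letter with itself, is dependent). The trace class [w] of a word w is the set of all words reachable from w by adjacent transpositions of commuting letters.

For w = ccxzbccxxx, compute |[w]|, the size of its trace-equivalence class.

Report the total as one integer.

#0=c has no predecessor
#1=c depends on [0:c]
#2=x depends on [1:c]
#3=z depends on [1:c]
#4=b depends on [3:z]
#5=c depends on [2:x, 3:z]
#6=c depends on [5:c]
#7=x depends on [6:c]
#8=x depends on [7:x]
#9=x depends on [8:x]
sources: [0:c]
N(rest) = Σ N(rest − s) over sources s of rest; N(one piece) = 1:
  size 1 → [4]=1  [9]=1
  size 2 → [4,9]=2  [8,9]=1
  size 3 → [4,8,9]=3  [7,8,9]=1
  size 4 → [4,7,8,9]=4  [6,7,8,9]=1
  size 5 → [4,6,7,8,9]=5  [5,6,7,8,9]=1
  size 6 → [2,5,6,7,8,9]=1  [4,5,6,7,8,9]=6
  size 7 → [2,4,5,6,7,8,9]=7  [3,4,5,6,7,8,9]=6
  size 8 → [2,3,4,5,6,7,8,9]=13
  first=0(c) contributes 13

13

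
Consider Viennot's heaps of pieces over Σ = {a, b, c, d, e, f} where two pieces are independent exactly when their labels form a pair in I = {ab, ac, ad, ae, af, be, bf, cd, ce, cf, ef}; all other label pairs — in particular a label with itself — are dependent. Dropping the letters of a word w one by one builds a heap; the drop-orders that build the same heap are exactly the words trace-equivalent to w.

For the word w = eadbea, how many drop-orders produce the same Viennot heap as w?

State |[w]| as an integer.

0(e) covers ∅
1(a) covers ∅
2(d) covers 0:e
3(b) covers 2:d
4(e) covers 2:d
5(a) covers 1:a
floor of heap: 0:e, 1:a
completions by unplaced set U, small U first (add the entries for U minus each lowest piece of U):
  |U|=1: {3}:1  {4}:1  {5}:1
  |U|=2: {1,5}:1  {3,4}:2  {3,5}:2  {4,5}:2
  |U|=3: {1,3,5}:3  {1,4,5}:3  {2,3,4}:2  {3,4,5}:6
  |U|=4: {0,2,3,4}:2  {1,3,4,5}:12  {2,3,4,5}:8
  start at 0(e): 20
  start at 1(a): 10
sum over floor = 30

30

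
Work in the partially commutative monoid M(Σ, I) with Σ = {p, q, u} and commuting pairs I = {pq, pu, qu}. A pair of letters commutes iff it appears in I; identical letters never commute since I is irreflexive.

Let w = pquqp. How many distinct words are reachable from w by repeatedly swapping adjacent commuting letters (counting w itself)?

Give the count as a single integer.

30

#0=p has no predecessor
#1=q has no predecessor
#2=u has no predecessor
#3=q depends on [1:q]
#4=p depends on [0:p]
sources: [0:p, 1:q, 2:u]
N(rest) = Σ N(rest − s) over sources s of rest; N(one piece) = 1:
  size 1 → [2]=1  [3]=1  [4]=1
  size 2 → [0,4]=1  [1,3]=1  [2,3]=2  [2,4]=2  [3,4]=2
  size 3 → [0,2,4]=3  [0,3,4]=3  [1,2,3]=3  [1,3,4]=3  [2,3,4]=6
  first=0(p) contributes 12
  first=1(q) contributes 12
  first=2(u) contributes 6
|[w]| = 30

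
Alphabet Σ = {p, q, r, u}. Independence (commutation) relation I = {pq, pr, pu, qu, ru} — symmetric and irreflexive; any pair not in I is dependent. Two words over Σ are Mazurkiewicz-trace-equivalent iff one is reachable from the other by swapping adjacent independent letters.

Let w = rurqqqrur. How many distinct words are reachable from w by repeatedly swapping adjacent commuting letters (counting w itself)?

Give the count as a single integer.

36

piece 0:r — minimal
piece 1:u — minimal
piece 2:r rests on {0:r}
piece 3:q rests on {2:r}
piece 4:q rests on {3:q}
piece 5:q rests on {4:q}
piece 6:r rests on {5:q}
piece 7:u rests on {1:u}
piece 8:r rests on {6:r}
minimal pieces: {0:r, 1:u}
ways to finish when only these pieces remain (= sum over removing one remaining piece with nothing left below it):
  1 left: {7}→1  {8}→1
  2 left: {1,7}→1  {6,8}→1  {7,8}→2
  3 left: {1,7,8}→3  {5,6,8}→1  {6,7,8}→3
  4 left: {1,6,7,8}→6  {4,5,6,8}→1  {5,6,7,8}→4
  5 left: {1,5,6,7,8}→10  {3,4,5,6,8}→1  {4,5,6,7,8}→5
  6 left: {1,4,5,6,7,8}→15  {2,3,4,5,6,8}→1  {3,4,5,6,7,8}→6
  7 left: {0,2,3,4,5,6,8}→1  {1,3,4,5,6,7,8}→21  {2,3,4,5,6,7,8}→7
  placing 0:r first → 28 extensions
  placing 1:u first → 8 extensions
total linear extensions = 36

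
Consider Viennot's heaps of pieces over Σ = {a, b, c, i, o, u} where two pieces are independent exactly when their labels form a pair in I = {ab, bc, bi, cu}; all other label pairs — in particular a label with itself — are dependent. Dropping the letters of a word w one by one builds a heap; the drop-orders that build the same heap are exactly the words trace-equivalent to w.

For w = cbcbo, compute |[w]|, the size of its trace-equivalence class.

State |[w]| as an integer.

6

piece 0:c — minimal
piece 1:b — minimal
piece 2:c rests on {0:c}
piece 3:b rests on {1:b}
piece 4:o rests on {2:c, 3:b}
minimal pieces: {0:c, 1:b}
ways to finish when only these pieces remain (= sum over removing one remaining piece with nothing left below it):
  1 left: {4}→1
  2 left: {2,4}→1  {3,4}→1
  3 left: {0,2,4}→1  {1,3,4}→1  {2,3,4}→2
  placing 0:c first → 3 extensions
  placing 1:b first → 3 extensions
total linear extensions = 6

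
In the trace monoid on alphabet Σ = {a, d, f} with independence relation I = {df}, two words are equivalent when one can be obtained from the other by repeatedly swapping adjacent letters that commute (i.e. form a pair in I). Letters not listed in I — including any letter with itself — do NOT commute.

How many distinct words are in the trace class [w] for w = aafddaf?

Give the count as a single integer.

3

drop 0:a onto floor
drop 1:a onto {0:a}
drop 2:f onto {1:a}
drop 3:d onto {1:a}
drop 4:d onto {3:d}
drop 5:a onto {2:f, 4:d}
drop 6:f onto {5:a}
ground layer = {0:a}
drop-orders for the pieces not yet dropped (sum over which currently-grounded one goes next):
  1 to go: {6} 1
  2 to go: {5,6} 1
  3 to go: {2,5,6} 1  {4,5,6} 1
  4 to go: {2,4,5,6} 2  {3,4,5,6} 1
  5 to go: {2,3,4,5,6} 3
  if 0:a drops first: 3 orders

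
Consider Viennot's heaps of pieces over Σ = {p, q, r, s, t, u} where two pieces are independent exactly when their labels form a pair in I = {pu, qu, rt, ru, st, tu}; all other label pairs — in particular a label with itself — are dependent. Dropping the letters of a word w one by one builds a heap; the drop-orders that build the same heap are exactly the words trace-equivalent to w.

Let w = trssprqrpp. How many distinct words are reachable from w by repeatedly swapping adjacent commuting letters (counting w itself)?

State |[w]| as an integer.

0(t) covers ∅
1(r) covers ∅
2(s) covers 1:r
3(s) covers 2:s
4(p) covers 0:t, 3:s
5(r) covers 4:p
6(q) covers 5:r
7(r) covers 6:q
8(p) covers 7:r
9(p) covers 8:p
floor of heap: 0:t, 1:r
completions by unplaced set U, small U first (add the entries for U minus each lowest piece of U):
  |U|=1: {9}:1
  |U|=2: {8,9}:1
  |U|=3: {7,8,9}:1
  |U|=4: {6,7,8,9}:1
  |U|=5: {5,6,7,8,9}:1
  |U|=6: {4,5,6,7,8,9}:1
  |U|=7: {0,4,5,6,7,8,9}:1  {3,4,5,6,7,8,9}:1
  |U|=8: {0,3,4,5,6,7,8,9}:2  {2,3,4,5,6,7,8,9}:1
  start at 0(t): 1
  start at 1(r): 3
sum over floor = 4

4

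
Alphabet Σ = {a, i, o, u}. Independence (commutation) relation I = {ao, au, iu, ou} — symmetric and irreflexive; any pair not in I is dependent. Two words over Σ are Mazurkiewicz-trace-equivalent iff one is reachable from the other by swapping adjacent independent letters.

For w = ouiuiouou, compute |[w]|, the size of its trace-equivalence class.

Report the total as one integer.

126

piece 0:o — minimal
piece 1:u — minimal
piece 2:i rests on {0:o}
piece 3:u rests on {1:u}
piece 4:i rests on {2:i}
piece 5:o rests on {4:i}
piece 6:u rests on {3:u}
piece 7:o rests on {5:o}
piece 8:u rests on {6:u}
minimal pieces: {0:o, 1:u}
ways to finish when only these pieces remain (= sum over removing one remaining piece with nothing left below it):
  1 left: {7}→1  {8}→1
  2 left: {5,7}→1  {6,8}→1  {7,8}→2
  3 left: {3,6,8}→1  {4,5,7}→1  {5,7,8}→3  {6,7,8}→3
  4 left: {1,3,6,8}→1  {2,4,5,7}→1  {3,6,7,8}→4  {4,5,7,8}→4  {5,6,7,8}→6
  5 left: {0,2,4,5,7}→1  {1,3,6,7,8}→5  {2,4,5,7,8}→5  {3,5,6,7,8}→10  {4,5,6,7,8}→10
  6 left: {0,2,4,5,7,8}→6  {1,3,5,6,7,8}→15  {2,4,5,6,7,8}→15  {3,4,5,6,7,8}→20
  7 left: {0,2,4,5,6,7,8}→21  {1,3,4,5,6,7,8}→35  {2,3,4,5,6,7,8}→35
  placing 0:o first → 70 extensions
  placing 1:u first → 56 extensions
total linear extensions = 126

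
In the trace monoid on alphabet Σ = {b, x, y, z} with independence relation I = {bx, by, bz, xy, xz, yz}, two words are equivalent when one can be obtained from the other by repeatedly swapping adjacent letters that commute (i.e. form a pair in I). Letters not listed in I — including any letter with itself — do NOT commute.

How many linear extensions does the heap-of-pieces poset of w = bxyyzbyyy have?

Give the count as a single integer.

#0=b has no predecessor
#1=x has no predecessor
#2=y has no predecessor
#3=y depends on [2:y]
#4=z has no predecessor
#5=b depends on [0:b]
#6=y depends on [3:y]
#7=y depends on [6:y]
#8=y depends on [7:y]
sources: [0:b, 1:x, 2:y, 4:z]
N(rest) = Σ N(rest − s) over sources s of rest; N(one piece) = 1:
  size 1 → [1]=1  [4]=1  [5]=1  [8]=1
  size 2 → [0,5]=1  [1,4]=2  [1,5]=2  [1,8]=2  [4,5]=2  [4,8]=2  [5,8]=2  [7,8]=1
  size 3 → [0,1,5]=3  [0,4,5]=3  [0,5,8]=3  [1,4,5]=6  [1,4,8]=6  [1,5,8]=6  [1,7,8]=3  [4,5,8]=6  [4,7,8]=3  [5,7,8]=3  [6,7,8]=1
  size 4 → [0,1,4,5]=12  [0,1,5,8]=12  [0,4,5,8]=12  [0,5,7,8]=6  [1,4,5,8]=24  [1,4,7,8]=12  [1,5,7,8]=12  [1,6,7,8]=4  [3,6,7,8]=1  [4,5,7,8]=12  [4,6,7,8]=4  [5,6,7,8]=4
  size 5 → [0,1,4,5,8]=60  [0,1,5,7,8]=30  [0,4,5,7,8]=30  [0,5,6,7,8]=10  [1,3,6,7,8]=5  [1,4,5,7,8]=60  [1,4,6,7,8]=20  [1,5,6,7,8]=20  [2,3,6,7,8]=1  [3,4,6,7,8]=5  [3,5,6,7,8]=5  [4,5,6,7,8]=20
  size 6 → [0,1,4,5,7,8]=180  [0,1,5,6,7,8]=60  [0,3,5,6,7,8]=15  [0,4,5,6,7,8]=60  [1,2,3,6,7,8]=6  [1,3,4,6,7,8]=30  [1,3,5,6,7,8]=30  [1,4,5,6,7,8]=120  [2,3,4,6,7,8]=6  [2,3,5,6,7,8]=6  [3,4,5,6,7,8]=30
  size 7 → [0,1,3,5,6,7,8]=105  [0,1,4,5,6,7,8]=420  [0,2,3,5,6,7,8]=21  [0,3,4,5,6,7,8]=105  [1,2,3,4,6,7,8]=42  [1,2,3,5,6,7,8]=42  [1,3,4,5,6,7,8]=210  [2,3,4,5,6,7,8]=42
  first=0(b) contributes 336
  first=1(x) contributes 168
  first=2(y) contributes 840
  first=4(z) contributes 168
|[w]| = 1512

1512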